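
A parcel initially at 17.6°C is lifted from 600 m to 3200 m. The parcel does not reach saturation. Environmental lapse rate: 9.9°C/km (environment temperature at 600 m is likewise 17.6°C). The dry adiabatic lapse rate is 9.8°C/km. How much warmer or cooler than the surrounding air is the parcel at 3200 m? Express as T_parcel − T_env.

Parcel:
  Dry to 3200 m: -9.8 × 2.6 km = -25.48°C, so T = -7.88°C.
Environment:
  Environment to 3200 m: -9.9 × 2.6 km = -25.74°C, so T = -8.14°C.
T_parcel − T_env = -7.88 − (-8.14) = +0.26°C

+0.26°C (parcel warmer than environment)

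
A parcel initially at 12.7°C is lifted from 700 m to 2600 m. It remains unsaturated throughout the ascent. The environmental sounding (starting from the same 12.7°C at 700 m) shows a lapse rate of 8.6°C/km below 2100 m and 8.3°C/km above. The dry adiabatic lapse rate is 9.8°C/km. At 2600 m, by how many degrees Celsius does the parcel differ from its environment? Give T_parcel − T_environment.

Parcel:
  700–2600 m, dry: Δz = 1.9 km ⇒ ΔT = -18.62°C; T = -5.92°C
Environment:
  700–2100 m, environment, lower layer: Δz = 1.4 km ⇒ ΔT = -12.04°C; T = 0.66°C
  2100–2600 m, environment, upper layer: Δz = 0.5 km ⇒ ΔT = -4.15°C; T = -3.49°C
T_parcel − T_env = -5.92 − (-3.49) = -2.43°C

-2.43°C (parcel cooler than environment)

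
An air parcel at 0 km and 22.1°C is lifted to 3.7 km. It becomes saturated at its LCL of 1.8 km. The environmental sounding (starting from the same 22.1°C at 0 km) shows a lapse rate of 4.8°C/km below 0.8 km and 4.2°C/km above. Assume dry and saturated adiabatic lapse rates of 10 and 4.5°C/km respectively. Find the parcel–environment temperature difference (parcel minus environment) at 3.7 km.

Parcel:
  Dry to 1800 m: -10 × 1.8 km = -18°C, so T = 4.1°C.
  Saturated to 3700 m: -4.5 × 1.9 km = -8.55°C, so T = -4.45°C.
Environment:
  Environment, lower layer to 800 m: -4.8 × 0.8 km = -3.84°C, so T = 18.26°C.
  Environment, upper layer to 3700 m: -4.2 × 2.9 km = -12.18°C, so T = 6.08°C.
T_parcel − T_env = -4.45 − 6.08 = -10.53°C

-10.53°C (parcel cooler than environment)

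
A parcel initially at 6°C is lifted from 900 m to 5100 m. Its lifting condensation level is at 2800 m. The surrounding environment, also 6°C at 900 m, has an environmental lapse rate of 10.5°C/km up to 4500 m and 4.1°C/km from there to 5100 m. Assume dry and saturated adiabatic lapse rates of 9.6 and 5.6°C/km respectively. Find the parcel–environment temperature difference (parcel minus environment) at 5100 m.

Parcel:
  From 900 m to 2800 m (dry): cools by 9.6 × 1.9 = 18.24°C, giving -12.24°C.
  From 2800 m to 5100 m (saturated): cools by 5.6 × 2.3 = 12.88°C, giving -25.12°C.
Environment:
  From 900 m to 4500 m (environment, lower layer): cools by 10.5 × 3.6 = 37.8°C, giving -31.8°C.
  From 4500 m to 5100 m (environment, upper layer): cools by 4.1 × 0.6 = 2.46°C, giving -34.26°C.
T_parcel − T_env = -25.12 − (-34.26) = +9.14°C

+9.14°C (parcel warmer than environment)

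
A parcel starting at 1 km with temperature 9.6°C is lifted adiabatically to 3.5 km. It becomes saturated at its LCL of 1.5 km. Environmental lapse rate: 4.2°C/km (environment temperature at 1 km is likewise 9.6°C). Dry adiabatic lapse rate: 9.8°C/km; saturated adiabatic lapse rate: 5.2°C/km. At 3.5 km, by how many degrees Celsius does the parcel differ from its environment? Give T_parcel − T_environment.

-4.8°C (parcel cooler than environment)

Parcel:
  1000–1500 m, dry: Δz = 0.5 km ⇒ ΔT = -4.9°C; T = 4.7°C
  1500–3500 m, saturated: Δz = 2 km ⇒ ΔT = -10.4°C; T = -5.7°C
Environment:
  1000–3500 m, environment: Δz = 2.5 km ⇒ ΔT = -10.5°C; T = -0.9°C
T_parcel − T_env = -5.7 − (-0.9) = -4.8°C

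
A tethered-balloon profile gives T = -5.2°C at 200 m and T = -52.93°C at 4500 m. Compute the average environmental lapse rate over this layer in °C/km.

11.1°C/km

Γ = −ΔT/Δz = (-5.2 − (-52.93)) / (4500 − 200) m
  = 47.73°C / 4.3 km = 11.1°C/km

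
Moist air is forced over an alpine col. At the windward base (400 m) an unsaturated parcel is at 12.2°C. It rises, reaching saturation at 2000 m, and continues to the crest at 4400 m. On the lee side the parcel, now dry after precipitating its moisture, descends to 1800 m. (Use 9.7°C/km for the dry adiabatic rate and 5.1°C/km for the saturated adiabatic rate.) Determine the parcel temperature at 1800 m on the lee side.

9.66°C

400 → 2000 m (dry, 9.7°C/km): ΔT = -9.7 × 1.6 = -15.52°C → T = -3.32°C
2000 → 4400 m (saturated, 5.1°C/km): ΔT = -5.1 × 2.4 = -12.24°C → T = -15.56°C
4400 → 1800 m (dry descent, 9.7°C/km): ΔT = +9.7 × 2.6 = +25.22°C → T = 9.66°C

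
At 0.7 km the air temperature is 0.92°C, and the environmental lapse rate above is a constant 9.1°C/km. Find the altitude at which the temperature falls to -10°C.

1.9 km

Height above start = (0.92 − (-10)) / 9.1 = 1.2 km
Altitude = 700 m + 1200 m = 1900 m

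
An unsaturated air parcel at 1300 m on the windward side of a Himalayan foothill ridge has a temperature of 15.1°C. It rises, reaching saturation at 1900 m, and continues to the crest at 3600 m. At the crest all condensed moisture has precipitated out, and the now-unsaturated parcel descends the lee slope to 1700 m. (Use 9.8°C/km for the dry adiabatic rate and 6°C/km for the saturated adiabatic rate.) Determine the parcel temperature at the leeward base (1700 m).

Dry to 1900 m: -9.8 × 0.6 km = -5.88°C, so T = 9.22°C.
Saturated to 3600 m: -6 × 1.7 km = -10.2°C, so T = -0.98°C.
Dry descent to 1700 m: +9.8 × 1.9 km = +18.62°C, so T = 17.64°C.

17.64°C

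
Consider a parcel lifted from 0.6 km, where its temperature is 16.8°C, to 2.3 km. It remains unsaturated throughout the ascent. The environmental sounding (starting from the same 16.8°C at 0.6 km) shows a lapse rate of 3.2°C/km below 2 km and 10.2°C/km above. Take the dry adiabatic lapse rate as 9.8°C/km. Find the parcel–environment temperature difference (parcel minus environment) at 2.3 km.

-9.12°C (parcel cooler than environment)

Parcel:
  600–2300 m, dry: Δz = 1.7 km ⇒ ΔT = -16.66°C; T = 0.14°C
Environment:
  600–2000 m, environment, lower layer: Δz = 1.4 km ⇒ ΔT = -4.48°C; T = 12.32°C
  2000–2300 m, environment, upper layer: Δz = 0.3 km ⇒ ΔT = -3.06°C; T = 9.26°C
T_parcel − T_env = 0.14 − 9.26 = -9.12°C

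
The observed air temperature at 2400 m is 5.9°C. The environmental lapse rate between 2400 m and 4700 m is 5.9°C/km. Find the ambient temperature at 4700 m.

-7.67°C

Environmental to 4700 m: -5.9 × 2.3 km = -13.57°C, so T = -7.67°C.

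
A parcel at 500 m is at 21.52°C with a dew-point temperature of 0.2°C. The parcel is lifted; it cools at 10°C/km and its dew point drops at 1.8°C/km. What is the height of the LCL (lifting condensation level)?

3100 m

T and T_d converge at 10 − 1.8 = 8.2°C per km
Height above start = (21.52 − 0.2) / 8.2 = 2.6 km
LCL altitude = 500 m + 2600 m = 3100 m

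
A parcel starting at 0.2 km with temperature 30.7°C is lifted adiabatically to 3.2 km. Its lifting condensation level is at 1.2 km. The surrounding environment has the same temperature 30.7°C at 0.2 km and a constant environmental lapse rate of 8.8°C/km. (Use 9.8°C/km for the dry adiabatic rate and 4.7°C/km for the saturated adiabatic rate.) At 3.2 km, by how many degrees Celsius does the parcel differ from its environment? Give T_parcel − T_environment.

+7.2°C (parcel warmer than environment)

Parcel:
  Dry to 1200 m: -9.8 × 1 km = -9.8°C, so T = 20.9°C.
  Saturated to 3200 m: -4.7 × 2 km = -9.4°C, so T = 11.5°C.
Environment:
  Environment to 3200 m: -8.8 × 3 km = -26.4°C, so T = 4.3°C.
T_parcel − T_env = 11.5 − 4.3 = +7.2°C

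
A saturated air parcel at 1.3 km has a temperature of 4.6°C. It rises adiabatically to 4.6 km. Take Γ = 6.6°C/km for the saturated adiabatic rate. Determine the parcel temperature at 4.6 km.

1300 → 4600 m (saturated adiabatic, 6.6°C/km): ΔT = -6.6 × 3.3 = -21.78°C → T = -17.18°C

-17.18°C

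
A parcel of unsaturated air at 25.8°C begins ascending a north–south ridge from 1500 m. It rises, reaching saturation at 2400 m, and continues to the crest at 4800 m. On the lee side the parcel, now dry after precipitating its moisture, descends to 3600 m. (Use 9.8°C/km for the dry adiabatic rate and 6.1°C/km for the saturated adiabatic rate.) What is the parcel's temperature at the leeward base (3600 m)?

1500 → 2400 m (dry, 9.8°C/km): ΔT = -9.8 × 0.9 = -8.82°C → T = 16.98°C
2400 → 4800 m (saturated, 6.1°C/km): ΔT = -6.1 × 2.4 = -14.64°C → T = 2.34°C
4800 → 3600 m (dry descent, 9.8°C/km): ΔT = +9.8 × 1.2 = +11.76°C → T = 14.1°C

14.1°C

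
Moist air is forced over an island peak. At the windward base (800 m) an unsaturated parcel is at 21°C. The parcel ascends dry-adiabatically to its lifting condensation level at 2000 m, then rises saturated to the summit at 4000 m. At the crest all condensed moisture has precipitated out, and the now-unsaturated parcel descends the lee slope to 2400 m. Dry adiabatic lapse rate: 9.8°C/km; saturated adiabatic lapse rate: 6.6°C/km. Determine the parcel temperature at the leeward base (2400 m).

Dry to 2000 m: -9.8 × 1.2 km = -11.76°C, so T = 9.24°C.
Saturated to 4000 m: -6.6 × 2 km = -13.2°C, so T = -3.96°C.
Dry descent to 2400 m: +9.8 × 1.6 km = +15.68°C, so T = 11.72°C.

11.72°C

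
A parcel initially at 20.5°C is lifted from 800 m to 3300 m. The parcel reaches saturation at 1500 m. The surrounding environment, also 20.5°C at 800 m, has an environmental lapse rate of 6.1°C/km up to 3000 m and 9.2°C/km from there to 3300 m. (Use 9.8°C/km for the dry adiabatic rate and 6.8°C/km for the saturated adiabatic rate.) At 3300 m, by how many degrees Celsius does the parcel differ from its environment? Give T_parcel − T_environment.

Parcel:
  800–1500 m, dry: Δz = 0.7 km ⇒ ΔT = -6.86°C; T = 13.64°C
  1500–3300 m, saturated: Δz = 1.8 km ⇒ ΔT = -12.24°C; T = 1.4°C
Environment:
  800–3000 m, environment, lower layer: Δz = 2.2 km ⇒ ΔT = -13.42°C; T = 7.08°C
  3000–3300 m, environment, upper layer: Δz = 0.3 km ⇒ ΔT = -2.76°C; T = 4.32°C
T_parcel − T_env = 1.4 − 4.32 = -2.92°C

-2.92°C (parcel cooler than environment)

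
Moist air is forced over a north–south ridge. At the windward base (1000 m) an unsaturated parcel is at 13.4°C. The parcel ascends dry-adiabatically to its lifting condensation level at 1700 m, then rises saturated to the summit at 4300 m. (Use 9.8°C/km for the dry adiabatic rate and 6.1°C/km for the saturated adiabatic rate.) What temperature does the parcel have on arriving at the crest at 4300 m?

1000–1700 m, dry: Δz = 0.7 km ⇒ ΔT = -6.86°C; T = 6.54°C
1700–4300 m, saturated: Δz = 2.6 km ⇒ ΔT = -15.86°C; T = -9.32°C

-9.32°C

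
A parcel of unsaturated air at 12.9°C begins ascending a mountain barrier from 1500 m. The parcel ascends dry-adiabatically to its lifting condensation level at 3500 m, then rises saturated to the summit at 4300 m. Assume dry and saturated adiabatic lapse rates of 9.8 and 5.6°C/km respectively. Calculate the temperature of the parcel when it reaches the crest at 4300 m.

From 1500 m to 3500 m (dry): cools by 9.8 × 2 = 19.6°C, giving -6.7°C.
From 3500 m to 4300 m (saturated): cools by 5.6 × 0.8 = 4.48°C, giving -11.18°C.

-11.18°C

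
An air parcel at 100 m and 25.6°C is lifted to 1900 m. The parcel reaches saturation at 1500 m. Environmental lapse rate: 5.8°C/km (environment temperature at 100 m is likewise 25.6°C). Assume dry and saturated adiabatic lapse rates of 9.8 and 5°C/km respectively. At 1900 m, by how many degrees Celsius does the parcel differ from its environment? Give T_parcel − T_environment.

-5.28°C (parcel cooler than environment)

Parcel:
  From 100 m to 1500 m (dry): cools by 9.8 × 1.4 = 13.72°C, giving 11.88°C.
  From 1500 m to 1900 m (saturated): cools by 5 × 0.4 = 2°C, giving 9.88°C.
Environment:
  From 100 m to 1900 m (environment): cools by 5.8 × 1.8 = 10.44°C, giving 15.16°C.
T_parcel − T_env = 9.88 − 15.16 = -5.28°C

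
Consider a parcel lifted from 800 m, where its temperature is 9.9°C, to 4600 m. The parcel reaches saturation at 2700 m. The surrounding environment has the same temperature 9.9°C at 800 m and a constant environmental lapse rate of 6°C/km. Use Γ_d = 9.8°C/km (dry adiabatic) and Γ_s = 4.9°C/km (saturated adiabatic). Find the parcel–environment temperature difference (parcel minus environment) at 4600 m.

-5.13°C (parcel cooler than environment)

Parcel:
  800–2700 m, dry: Δz = 1.9 km ⇒ ΔT = -18.62°C; T = -8.72°C
  2700–4600 m, saturated: Δz = 1.9 km ⇒ ΔT = -9.31°C; T = -18.03°C
Environment:
  800–4600 m, environment: Δz = 3.8 km ⇒ ΔT = -22.8°C; T = -12.9°C
T_parcel − T_env = -18.03 − (-12.9) = -5.13°C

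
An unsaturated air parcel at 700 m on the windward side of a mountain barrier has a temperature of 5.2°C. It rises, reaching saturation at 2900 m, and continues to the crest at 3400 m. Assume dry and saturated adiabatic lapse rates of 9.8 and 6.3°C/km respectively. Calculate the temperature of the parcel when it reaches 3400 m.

-19.51°C

From 700 m to 2900 m (dry): cools by 9.8 × 2.2 = 21.56°C, giving -16.36°C.
From 2900 m to 3400 m (saturated): cools by 6.3 × 0.5 = 3.15°C, giving -19.51°C.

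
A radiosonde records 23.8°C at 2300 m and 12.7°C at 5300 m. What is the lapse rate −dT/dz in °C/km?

Γ = −ΔT/Δz = (23.8 − 12.7) / (5300 − 2300) m
  = 11.1°C / 3 km = 3.7°C/km

3.7°C/km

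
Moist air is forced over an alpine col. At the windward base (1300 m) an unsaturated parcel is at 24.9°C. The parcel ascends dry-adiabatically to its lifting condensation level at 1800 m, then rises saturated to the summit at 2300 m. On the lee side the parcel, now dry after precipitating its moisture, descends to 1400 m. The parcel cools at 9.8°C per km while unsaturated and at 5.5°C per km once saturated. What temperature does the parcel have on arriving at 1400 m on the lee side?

1300–1800 m, dry: Δz = 0.5 km ⇒ ΔT = -4.9°C; T = 20°C
1800–2300 m, saturated: Δz = 0.5 km ⇒ ΔT = -2.75°C; T = 17.25°C
2300–1400 m, dry descent: Δz = 0.9 km ⇒ ΔT = +8.82°C; T = 26.07°C

26.07°C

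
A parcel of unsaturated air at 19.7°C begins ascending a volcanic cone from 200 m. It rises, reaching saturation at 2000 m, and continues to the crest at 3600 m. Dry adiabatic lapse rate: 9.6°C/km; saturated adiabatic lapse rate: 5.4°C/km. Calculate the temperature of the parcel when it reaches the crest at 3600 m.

-6.22°C

Dry to 2000 m: -9.6 × 1.8 km = -17.28°C, so T = 2.42°C.
Saturated to 3600 m: -5.4 × 1.6 km = -8.64°C, so T = -6.22°C.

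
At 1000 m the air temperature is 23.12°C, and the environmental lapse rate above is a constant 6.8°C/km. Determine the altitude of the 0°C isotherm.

4400 m

Height above start = (23.12 − 0) / 6.8 = 3.4 km
Altitude = 1000 m + 3400 m = 4400 m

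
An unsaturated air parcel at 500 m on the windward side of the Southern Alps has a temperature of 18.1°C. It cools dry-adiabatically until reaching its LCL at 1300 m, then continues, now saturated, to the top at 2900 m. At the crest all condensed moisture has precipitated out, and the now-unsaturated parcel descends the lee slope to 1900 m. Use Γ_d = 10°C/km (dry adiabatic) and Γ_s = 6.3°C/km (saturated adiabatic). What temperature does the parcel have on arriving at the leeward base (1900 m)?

500 → 1300 m (dry, 10°C/km): ΔT = -10 × 0.8 = -8°C → T = 10.1°C
1300 → 2900 m (saturated, 6.3°C/km): ΔT = -6.3 × 1.6 = -10.08°C → T = 0.02°C
2900 → 1900 m (dry descent, 10°C/km): ΔT = +10 × 1 = +10°C → T = 10.02°C

10.02°C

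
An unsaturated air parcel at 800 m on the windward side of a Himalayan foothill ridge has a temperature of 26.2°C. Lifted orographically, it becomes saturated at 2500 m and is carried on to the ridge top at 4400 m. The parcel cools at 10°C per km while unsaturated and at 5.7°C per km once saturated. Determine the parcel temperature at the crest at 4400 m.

-1.63°C

800 → 2500 m (dry, 10°C/km): ΔT = -10 × 1.7 = -17°C → T = 9.2°C
2500 → 4400 m (saturated, 5.7°C/km): ΔT = -5.7 × 1.9 = -10.83°C → T = -1.63°C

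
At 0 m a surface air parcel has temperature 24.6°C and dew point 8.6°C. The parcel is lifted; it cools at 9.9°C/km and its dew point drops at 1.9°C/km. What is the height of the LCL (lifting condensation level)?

2000 m

T and T_d converge at 9.9 − 1.9 = 8°C per km
Height above start = (24.6 − 8.6) / 8 = 2 km
LCL altitude = 0 m + 2000 m = 2000 m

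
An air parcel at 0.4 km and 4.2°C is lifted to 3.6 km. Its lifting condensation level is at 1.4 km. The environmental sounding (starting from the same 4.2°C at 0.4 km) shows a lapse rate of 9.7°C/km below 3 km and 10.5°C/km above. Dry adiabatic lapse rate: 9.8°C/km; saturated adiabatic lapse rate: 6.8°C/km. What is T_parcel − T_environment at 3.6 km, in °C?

+6.76°C (parcel warmer than environment)

Parcel:
  Dry to 1400 m: -9.8 × 1 km = -9.8°C, so T = -5.6°C.
  Saturated to 3600 m: -6.8 × 2.2 km = -14.96°C, so T = -20.56°C.
Environment:
  Environment, lower layer to 3000 m: -9.7 × 2.6 km = -25.22°C, so T = -21.02°C.
  Environment, upper layer to 3600 m: -10.5 × 0.6 km = -6.3°C, so T = -27.32°C.
T_parcel − T_env = -20.56 − (-27.32) = +6.76°C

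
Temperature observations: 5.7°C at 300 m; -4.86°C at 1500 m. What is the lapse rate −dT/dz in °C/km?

8.8°C/km

Γ = −ΔT/Δz = (5.7 − (-4.86)) / (1500 − 300) m
  = 10.56°C / 1.2 km = 8.8°C/km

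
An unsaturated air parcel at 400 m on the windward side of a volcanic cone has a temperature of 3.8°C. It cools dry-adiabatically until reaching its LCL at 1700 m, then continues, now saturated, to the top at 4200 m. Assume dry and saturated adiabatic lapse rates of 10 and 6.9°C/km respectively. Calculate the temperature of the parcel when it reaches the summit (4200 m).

-26.45°C

Dry to 1700 m: -10 × 1.3 km = -13°C, so T = -9.2°C.
Saturated to 4200 m: -6.9 × 2.5 km = -17.25°C, so T = -26.45°C.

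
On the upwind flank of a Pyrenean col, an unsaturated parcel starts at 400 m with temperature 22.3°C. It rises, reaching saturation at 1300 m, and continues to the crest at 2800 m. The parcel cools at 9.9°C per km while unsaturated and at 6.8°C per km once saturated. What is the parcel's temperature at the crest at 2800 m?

Dry to 1300 m: -9.9 × 0.9 km = -8.91°C, so T = 13.39°C.
Saturated to 2800 m: -6.8 × 1.5 km = -10.2°C, so T = 3.19°C.

3.19°C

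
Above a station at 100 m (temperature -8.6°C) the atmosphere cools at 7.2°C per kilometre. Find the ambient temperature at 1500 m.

-18.68°C

Environmental to 1500 m: -7.2 × 1.4 km = -10.08°C, so T = -18.68°C.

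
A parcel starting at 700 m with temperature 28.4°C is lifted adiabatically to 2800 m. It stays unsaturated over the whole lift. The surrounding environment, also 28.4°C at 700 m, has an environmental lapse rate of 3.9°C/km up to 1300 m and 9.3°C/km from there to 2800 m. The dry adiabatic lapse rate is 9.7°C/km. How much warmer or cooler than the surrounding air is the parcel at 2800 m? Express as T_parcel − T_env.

-4.08°C (parcel cooler than environment)

Parcel:
  From 700 m to 2800 m (dry): cools by 9.7 × 2.1 = 20.37°C, giving 8.03°C.
Environment:
  From 700 m to 1300 m (environment, lower layer): cools by 3.9 × 0.6 = 2.34°C, giving 26.06°C.
  From 1300 m to 2800 m (environment, upper layer): cools by 9.3 × 1.5 = 13.95°C, giving 12.11°C.
T_parcel − T_env = 8.03 − 12.11 = -4.08°C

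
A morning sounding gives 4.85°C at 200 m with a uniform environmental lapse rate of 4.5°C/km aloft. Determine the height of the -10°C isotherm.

Height above start = (4.85 − (-10)) / 4.5 = 3.3 km
Altitude = 200 m + 3300 m = 3500 m

3500 m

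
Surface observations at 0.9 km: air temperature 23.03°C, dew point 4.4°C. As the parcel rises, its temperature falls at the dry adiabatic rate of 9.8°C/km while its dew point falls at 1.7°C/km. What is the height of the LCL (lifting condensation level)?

T and T_d converge at 9.8 − 1.7 = 8.1°C per km
Height above start = (23.03 − 4.4) / 8.1 = 2.3 km
LCL altitude = 900 m + 2300 m = 3200 m

3.2 km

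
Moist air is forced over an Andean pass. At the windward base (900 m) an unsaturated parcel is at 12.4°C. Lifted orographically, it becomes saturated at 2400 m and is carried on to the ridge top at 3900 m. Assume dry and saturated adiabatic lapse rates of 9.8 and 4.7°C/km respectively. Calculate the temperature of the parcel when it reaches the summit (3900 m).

-9.35°C

900–2400 m, dry: Δz = 1.5 km ⇒ ΔT = -14.7°C; T = -2.3°C
2400–3900 m, saturated: Δz = 1.5 km ⇒ ΔT = -7.05°C; T = -9.35°C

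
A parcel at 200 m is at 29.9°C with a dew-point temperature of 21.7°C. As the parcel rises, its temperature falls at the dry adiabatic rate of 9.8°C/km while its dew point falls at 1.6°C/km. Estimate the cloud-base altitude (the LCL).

T and T_d converge at 9.8 − 1.6 = 8.2°C per km
Height above start = (29.9 − 21.7) / 8.2 = 1 km
LCL altitude = 200 m + 1000 m = 1200 m

1200 m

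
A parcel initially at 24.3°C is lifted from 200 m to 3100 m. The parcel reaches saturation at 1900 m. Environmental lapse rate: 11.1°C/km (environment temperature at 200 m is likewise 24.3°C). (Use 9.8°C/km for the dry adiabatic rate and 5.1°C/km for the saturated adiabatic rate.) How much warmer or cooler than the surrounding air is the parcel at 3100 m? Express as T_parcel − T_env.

+9.41°C (parcel warmer than environment)

Parcel:
  200 → 1900 m (dry, 9.8°C/km): ΔT = -9.8 × 1.7 = -16.66°C → T = 7.64°C
  1900 → 3100 m (saturated, 5.1°C/km): ΔT = -5.1 × 1.2 = -6.12°C → T = 1.52°C
Environment:
  200 → 3100 m (environment, 11.1°C/km): ΔT = -11.1 × 2.9 = -32.19°C → T = -7.89°C
T_parcel − T_env = 1.52 − (-7.89) = +9.41°C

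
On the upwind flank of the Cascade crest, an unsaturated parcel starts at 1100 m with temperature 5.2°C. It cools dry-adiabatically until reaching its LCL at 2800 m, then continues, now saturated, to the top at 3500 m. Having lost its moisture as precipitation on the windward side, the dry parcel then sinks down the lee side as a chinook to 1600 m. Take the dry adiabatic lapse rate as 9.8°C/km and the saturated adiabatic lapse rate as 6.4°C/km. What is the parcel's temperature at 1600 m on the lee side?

1100–2800 m, dry: Δz = 1.7 km ⇒ ΔT = -16.66°C; T = -11.46°C
2800–3500 m, saturated: Δz = 0.7 km ⇒ ΔT = -4.48°C; T = -15.94°C
3500–1600 m, dry descent: Δz = 1.9 km ⇒ ΔT = +18.62°C; T = 2.68°C

2.68°C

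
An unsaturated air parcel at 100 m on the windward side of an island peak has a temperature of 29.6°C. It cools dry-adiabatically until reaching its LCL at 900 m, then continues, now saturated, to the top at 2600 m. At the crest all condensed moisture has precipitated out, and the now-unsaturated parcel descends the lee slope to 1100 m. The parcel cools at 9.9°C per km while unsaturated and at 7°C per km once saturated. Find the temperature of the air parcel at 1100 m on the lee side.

24.63°C

Dry to 900 m: -9.9 × 0.8 km = -7.92°C, so T = 21.68°C.
Saturated to 2600 m: -7 × 1.7 km = -11.9°C, so T = 9.78°C.
Dry descent to 1100 m: +9.9 × 1.5 km = +14.85°C, so T = 24.63°C.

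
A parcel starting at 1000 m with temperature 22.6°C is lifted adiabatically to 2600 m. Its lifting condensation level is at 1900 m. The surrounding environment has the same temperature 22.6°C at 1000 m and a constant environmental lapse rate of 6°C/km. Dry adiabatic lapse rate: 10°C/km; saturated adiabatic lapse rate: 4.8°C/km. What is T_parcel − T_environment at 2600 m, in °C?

Parcel:
  1000–1900 m, dry: Δz = 0.9 km ⇒ ΔT = -9°C; T = 13.6°C
  1900–2600 m, saturated: Δz = 0.7 km ⇒ ΔT = -3.36°C; T = 10.24°C
Environment:
  1000–2600 m, environment: Δz = 1.6 km ⇒ ΔT = -9.6°C; T = 13°C
T_parcel − T_env = 10.24 − 13 = -2.76°C

-2.76°C (parcel cooler than environment)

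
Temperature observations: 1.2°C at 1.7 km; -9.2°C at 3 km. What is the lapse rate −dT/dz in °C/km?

8°C/km

Γ = −ΔT/Δz = (1.2 − (-9.2)) / (3000 − 1700) m
  = 10.4°C / 1.3 km = 8°C/km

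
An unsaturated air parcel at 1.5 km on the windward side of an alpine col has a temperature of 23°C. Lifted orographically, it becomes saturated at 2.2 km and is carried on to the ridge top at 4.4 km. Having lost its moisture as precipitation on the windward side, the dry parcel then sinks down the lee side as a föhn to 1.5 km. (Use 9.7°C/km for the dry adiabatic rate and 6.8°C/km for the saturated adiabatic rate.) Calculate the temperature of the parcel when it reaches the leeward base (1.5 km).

29.38°C

1500 → 2200 m (dry, 9.7°C/km): ΔT = -9.7 × 0.7 = -6.79°C → T = 16.21°C
2200 → 4400 m (saturated, 6.8°C/km): ΔT = -6.8 × 2.2 = -14.96°C → T = 1.25°C
4400 → 1500 m (dry descent, 9.7°C/km): ΔT = +9.7 × 2.9 = +28.13°C → T = 29.38°C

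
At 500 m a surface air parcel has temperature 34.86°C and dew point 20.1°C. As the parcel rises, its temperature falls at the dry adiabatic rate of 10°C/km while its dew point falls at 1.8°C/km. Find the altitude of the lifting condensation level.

2300 m

T and T_d converge at 10 − 1.8 = 8.2°C per km
Height above start = (34.86 − 20.1) / 8.2 = 1.8 km
LCL altitude = 500 m + 1800 m = 2300 m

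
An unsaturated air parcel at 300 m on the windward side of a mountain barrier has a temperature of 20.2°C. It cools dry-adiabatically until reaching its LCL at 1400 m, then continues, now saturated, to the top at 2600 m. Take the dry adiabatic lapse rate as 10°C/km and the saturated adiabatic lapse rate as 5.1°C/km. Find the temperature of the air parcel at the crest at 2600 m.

From 300 m to 1400 m (dry): cools by 10 × 1.1 = 11°C, giving 9.2°C.
From 1400 m to 2600 m (saturated): cools by 5.1 × 1.2 = 6.12°C, giving 3.08°C.

3.08°C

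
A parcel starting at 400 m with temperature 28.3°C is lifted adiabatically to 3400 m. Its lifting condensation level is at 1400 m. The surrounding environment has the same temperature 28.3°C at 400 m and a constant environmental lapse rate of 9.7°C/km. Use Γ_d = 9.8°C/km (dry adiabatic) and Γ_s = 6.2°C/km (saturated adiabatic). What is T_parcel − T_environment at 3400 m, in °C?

Parcel:
  From 400 m to 1400 m (dry): cools by 9.8 × 1 = 9.8°C, giving 18.5°C.
  From 1400 m to 3400 m (saturated): cools by 6.2 × 2 = 12.4°C, giving 6.1°C.
Environment:
  From 400 m to 3400 m (environment): cools by 9.7 × 3 = 29.1°C, giving -0.8°C.
T_parcel − T_env = 6.1 − (-0.8) = +6.9°C

+6.9°C (parcel warmer than environment)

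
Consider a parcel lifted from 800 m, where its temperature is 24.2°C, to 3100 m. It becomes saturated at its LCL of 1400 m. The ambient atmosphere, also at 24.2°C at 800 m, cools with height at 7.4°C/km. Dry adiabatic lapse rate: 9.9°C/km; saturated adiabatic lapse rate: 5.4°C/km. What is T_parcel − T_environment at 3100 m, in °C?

+1.9°C (parcel warmer than environment)

Parcel:
  From 800 m to 1400 m (dry): cools by 9.9 × 0.6 = 5.94°C, giving 18.26°C.
  From 1400 m to 3100 m (saturated): cools by 5.4 × 1.7 = 9.18°C, giving 9.08°C.
Environment:
  From 800 m to 3100 m (environment): cools by 7.4 × 2.3 = 17.02°C, giving 7.18°C.
T_parcel − T_env = 9.08 − 7.18 = +1.9°C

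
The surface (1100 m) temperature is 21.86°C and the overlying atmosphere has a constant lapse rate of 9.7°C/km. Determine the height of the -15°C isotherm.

Height above start = (21.86 − (-15)) / 9.7 = 3.8 km
Altitude = 1100 m + 3800 m = 4900 m

4900 m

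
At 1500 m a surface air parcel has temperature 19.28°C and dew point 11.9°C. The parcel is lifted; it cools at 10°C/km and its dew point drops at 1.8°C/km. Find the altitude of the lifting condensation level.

2400 m

T and T_d converge at 10 − 1.8 = 8.2°C per km
Height above start = (19.28 − 11.9) / 8.2 = 0.9 km
LCL altitude = 1500 m + 900 m = 2400 m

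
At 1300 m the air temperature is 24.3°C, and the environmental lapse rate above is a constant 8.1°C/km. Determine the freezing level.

Height above start = (24.3 − 0) / 8.1 = 3 km
Altitude = 1300 m + 3000 m = 4300 m

4300 m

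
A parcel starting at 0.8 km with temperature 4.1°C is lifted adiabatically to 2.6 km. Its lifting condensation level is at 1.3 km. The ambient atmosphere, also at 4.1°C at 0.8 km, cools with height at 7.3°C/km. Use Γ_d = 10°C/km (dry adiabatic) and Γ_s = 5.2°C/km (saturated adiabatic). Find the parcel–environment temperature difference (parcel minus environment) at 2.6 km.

Parcel:
  Dry to 1300 m: -10 × 0.5 km = -5°C, so T = -0.9°C.
  Saturated to 2600 m: -5.2 × 1.3 km = -6.76°C, so T = -7.66°C.
Environment:
  Environment to 2600 m: -7.3 × 1.8 km = -13.14°C, so T = -9.04°C.
T_parcel − T_env = -7.66 − (-9.04) = +1.38°C

+1.38°C (parcel warmer than environment)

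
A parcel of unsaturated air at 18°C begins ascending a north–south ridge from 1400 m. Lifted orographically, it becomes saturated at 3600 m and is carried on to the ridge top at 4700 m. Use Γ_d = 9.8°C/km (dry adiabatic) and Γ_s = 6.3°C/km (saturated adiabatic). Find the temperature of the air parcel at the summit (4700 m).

-10.49°C

From 1400 m to 3600 m (dry): cools by 9.8 × 2.2 = 21.56°C, giving -3.56°C.
From 3600 m to 4700 m (saturated): cools by 6.3 × 1.1 = 6.93°C, giving -10.49°C.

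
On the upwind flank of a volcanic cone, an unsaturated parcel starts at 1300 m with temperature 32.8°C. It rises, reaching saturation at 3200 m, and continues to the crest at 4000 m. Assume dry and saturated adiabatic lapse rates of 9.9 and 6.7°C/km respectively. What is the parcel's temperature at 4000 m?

8.63°C

1300 → 3200 m (dry, 9.9°C/km): ΔT = -9.9 × 1.9 = -18.81°C → T = 13.99°C
3200 → 4000 m (saturated, 6.7°C/km): ΔT = -6.7 × 0.8 = -5.36°C → T = 8.63°C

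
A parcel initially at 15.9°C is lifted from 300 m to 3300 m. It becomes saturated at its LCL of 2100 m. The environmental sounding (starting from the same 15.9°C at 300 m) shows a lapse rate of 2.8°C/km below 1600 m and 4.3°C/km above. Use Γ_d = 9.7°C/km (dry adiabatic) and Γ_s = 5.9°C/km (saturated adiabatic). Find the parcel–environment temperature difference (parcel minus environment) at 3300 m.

-13.59°C (parcel cooler than environment)

Parcel:
  From 300 m to 2100 m (dry): cools by 9.7 × 1.8 = 17.46°C, giving -1.56°C.
  From 2100 m to 3300 m (saturated): cools by 5.9 × 1.2 = 7.08°C, giving -8.64°C.
Environment:
  From 300 m to 1600 m (environment, lower layer): cools by 2.8 × 1.3 = 3.64°C, giving 12.26°C.
  From 1600 m to 3300 m (environment, upper layer): cools by 4.3 × 1.7 = 7.31°C, giving 4.95°C.
T_parcel − T_env = -8.64 − 4.95 = -13.59°C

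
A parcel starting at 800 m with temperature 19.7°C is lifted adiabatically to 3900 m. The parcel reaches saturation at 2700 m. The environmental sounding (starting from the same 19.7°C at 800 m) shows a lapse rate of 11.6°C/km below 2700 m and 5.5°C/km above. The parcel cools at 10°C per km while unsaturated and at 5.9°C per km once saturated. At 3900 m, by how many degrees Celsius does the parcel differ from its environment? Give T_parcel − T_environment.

+2.56°C (parcel warmer than environment)

Parcel:
  Dry to 2700 m: -10 × 1.9 km = -19°C, so T = 0.7°C.
  Saturated to 3900 m: -5.9 × 1.2 km = -7.08°C, so T = -6.38°C.
Environment:
  Environment, lower layer to 2700 m: -11.6 × 1.9 km = -22.04°C, so T = -2.34°C.
  Environment, upper layer to 3900 m: -5.5 × 1.2 km = -6.6°C, so T = -8.94°C.
T_parcel − T_env = -6.38 − (-8.94) = +2.56°C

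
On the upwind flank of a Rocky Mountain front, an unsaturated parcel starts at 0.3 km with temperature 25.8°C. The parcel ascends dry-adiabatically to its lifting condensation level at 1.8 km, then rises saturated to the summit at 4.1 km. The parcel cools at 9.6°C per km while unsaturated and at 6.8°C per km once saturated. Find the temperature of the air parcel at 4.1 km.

300–1800 m, dry: Δz = 1.5 km ⇒ ΔT = -14.4°C; T = 11.4°C
1800–4100 m, saturated: Δz = 2.3 km ⇒ ΔT = -15.64°C; T = -4.24°C

-4.24°C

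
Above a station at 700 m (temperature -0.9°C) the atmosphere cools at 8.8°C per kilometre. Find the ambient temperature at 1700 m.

-9.7°C

700 → 1700 m (environmental, 8.8°C/km): ΔT = -8.8 × 1 = -8.8°C → T = -9.7°C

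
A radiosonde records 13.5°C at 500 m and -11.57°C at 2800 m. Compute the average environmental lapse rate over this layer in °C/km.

Γ = −ΔT/Δz = (13.5 − (-11.57)) / (2800 − 500) m
  = 25.07°C / 2.3 km = 10.9°C/km

10.9°C/km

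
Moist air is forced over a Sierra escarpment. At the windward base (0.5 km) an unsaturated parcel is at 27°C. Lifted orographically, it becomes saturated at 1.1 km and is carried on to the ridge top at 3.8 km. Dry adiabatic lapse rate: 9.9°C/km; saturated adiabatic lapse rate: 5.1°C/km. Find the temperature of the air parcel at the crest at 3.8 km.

500–1100 m, dry: Δz = 0.6 km ⇒ ΔT = -5.94°C; T = 21.06°C
1100–3800 m, saturated: Δz = 2.7 km ⇒ ΔT = -13.77°C; T = 7.29°C

7.29°C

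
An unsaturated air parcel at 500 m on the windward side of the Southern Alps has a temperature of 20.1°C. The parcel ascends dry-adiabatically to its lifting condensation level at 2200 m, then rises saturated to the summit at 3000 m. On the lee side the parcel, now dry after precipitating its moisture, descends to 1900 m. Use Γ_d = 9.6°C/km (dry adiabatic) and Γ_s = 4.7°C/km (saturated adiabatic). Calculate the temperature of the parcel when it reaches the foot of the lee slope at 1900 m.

500–2200 m, dry: Δz = 1.7 km ⇒ ΔT = -16.32°C; T = 3.78°C
2200–3000 m, saturated: Δz = 0.8 km ⇒ ΔT = -3.76°C; T = 0.02°C
3000–1900 m, dry descent: Δz = 1.1 km ⇒ ΔT = +10.56°C; T = 10.58°C

10.58°C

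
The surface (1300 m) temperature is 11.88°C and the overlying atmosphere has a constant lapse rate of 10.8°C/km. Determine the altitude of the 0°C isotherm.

2400 m

Height above start = (11.88 − 0) / 10.8 = 1.1 km
Altitude = 1300 m + 1100 m = 2400 m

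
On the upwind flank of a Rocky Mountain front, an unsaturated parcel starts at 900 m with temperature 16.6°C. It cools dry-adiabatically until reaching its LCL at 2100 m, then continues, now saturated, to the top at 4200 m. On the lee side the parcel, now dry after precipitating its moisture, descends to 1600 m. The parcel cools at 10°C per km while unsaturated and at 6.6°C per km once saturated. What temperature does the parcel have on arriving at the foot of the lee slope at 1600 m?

16.74°C

900–2100 m, dry: Δz = 1.2 km ⇒ ΔT = -12°C; T = 4.6°C
2100–4200 m, saturated: Δz = 2.1 km ⇒ ΔT = -13.86°C; T = -9.26°C
4200–1600 m, dry descent: Δz = 2.6 km ⇒ ΔT = +26°C; T = 16.74°C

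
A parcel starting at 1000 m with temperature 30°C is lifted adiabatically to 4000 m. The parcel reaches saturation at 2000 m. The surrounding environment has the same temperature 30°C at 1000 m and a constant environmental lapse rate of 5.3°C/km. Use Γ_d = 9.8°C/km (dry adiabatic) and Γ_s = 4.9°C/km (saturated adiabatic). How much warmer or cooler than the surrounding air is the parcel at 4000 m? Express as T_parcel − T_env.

Parcel:
  From 1000 m to 2000 m (dry): cools by 9.8 × 1 = 9.8°C, giving 20.2°C.
  From 2000 m to 4000 m (saturated): cools by 4.9 × 2 = 9.8°C, giving 10.4°C.
Environment:
  From 1000 m to 4000 m (environment): cools by 5.3 × 3 = 15.9°C, giving 14.1°C.
T_parcel − T_env = 10.4 − 14.1 = -3.7°C

-3.7°C (parcel cooler than environment)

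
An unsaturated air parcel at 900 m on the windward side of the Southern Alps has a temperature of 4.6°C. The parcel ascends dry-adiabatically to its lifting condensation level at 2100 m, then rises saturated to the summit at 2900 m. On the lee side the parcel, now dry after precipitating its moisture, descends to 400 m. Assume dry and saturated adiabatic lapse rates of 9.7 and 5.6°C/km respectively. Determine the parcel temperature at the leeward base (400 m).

900 → 2100 m (dry, 9.7°C/km): ΔT = -9.7 × 1.2 = -11.64°C → T = -7.04°C
2100 → 2900 m (saturated, 5.6°C/km): ΔT = -5.6 × 0.8 = -4.48°C → T = -11.52°C
2900 → 400 m (dry descent, 9.7°C/km): ΔT = +9.7 × 2.5 = +24.25°C → T = 12.73°C

12.73°C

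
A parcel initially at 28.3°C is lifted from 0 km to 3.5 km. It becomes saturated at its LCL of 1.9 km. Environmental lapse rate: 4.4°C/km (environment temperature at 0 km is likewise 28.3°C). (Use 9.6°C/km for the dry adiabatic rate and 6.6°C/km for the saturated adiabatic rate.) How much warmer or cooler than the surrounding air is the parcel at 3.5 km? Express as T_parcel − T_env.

-13.4°C (parcel cooler than environment)

Parcel:
  Dry to 1900 m: -9.6 × 1.9 km = -18.24°C, so T = 10.06°C.
  Saturated to 3500 m: -6.6 × 1.6 km = -10.56°C, so T = -0.5°C.
Environment:
  Environment to 3500 m: -4.4 × 3.5 km = -15.4°C, so T = 12.9°C.
T_parcel − T_env = -0.5 − 12.9 = -13.4°C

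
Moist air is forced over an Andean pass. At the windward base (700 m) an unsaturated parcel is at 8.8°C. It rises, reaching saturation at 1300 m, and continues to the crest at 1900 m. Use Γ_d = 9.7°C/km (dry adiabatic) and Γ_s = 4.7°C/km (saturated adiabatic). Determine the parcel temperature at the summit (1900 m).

700–1300 m, dry: Δz = 0.6 km ⇒ ΔT = -5.82°C; T = 2.98°C
1300–1900 m, saturated: Δz = 0.6 km ⇒ ΔT = -2.82°C; T = 0.16°C

0.16°C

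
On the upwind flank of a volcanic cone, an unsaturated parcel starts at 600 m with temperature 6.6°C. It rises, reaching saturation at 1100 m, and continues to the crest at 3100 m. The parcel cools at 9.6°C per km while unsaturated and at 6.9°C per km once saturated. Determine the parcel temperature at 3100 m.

Dry to 1100 m: -9.6 × 0.5 km = -4.8°C, so T = 1.8°C.
Saturated to 3100 m: -6.9 × 2 km = -13.8°C, so T = -12°C.

-12°C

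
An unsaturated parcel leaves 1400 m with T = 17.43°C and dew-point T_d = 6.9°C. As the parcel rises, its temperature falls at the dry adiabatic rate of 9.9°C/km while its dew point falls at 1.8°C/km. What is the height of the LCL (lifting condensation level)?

2700 m

T and T_d converge at 9.9 − 1.8 = 8.1°C per km
Height above start = (17.43 − 6.9) / 8.1 = 1.3 km
LCL altitude = 1400 m + 1300 m = 2700 m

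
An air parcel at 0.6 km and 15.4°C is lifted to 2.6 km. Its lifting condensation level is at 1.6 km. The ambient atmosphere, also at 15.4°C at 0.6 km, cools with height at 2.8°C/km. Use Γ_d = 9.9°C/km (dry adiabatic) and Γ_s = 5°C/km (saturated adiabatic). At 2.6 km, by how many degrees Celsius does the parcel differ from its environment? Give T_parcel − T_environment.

-9.3°C (parcel cooler than environment)

Parcel:
  600 → 1600 m (dry, 9.9°C/km): ΔT = -9.9 × 1 = -9.9°C → T = 5.5°C
  1600 → 2600 m (saturated, 5°C/km): ΔT = -5 × 1 = -5°C → T = 0.5°C
Environment:
  600 → 2600 m (environment, 2.8°C/km): ΔT = -2.8 × 2 = -5.6°C → T = 9.8°C
T_parcel − T_env = 0.5 − 9.8 = -9.3°C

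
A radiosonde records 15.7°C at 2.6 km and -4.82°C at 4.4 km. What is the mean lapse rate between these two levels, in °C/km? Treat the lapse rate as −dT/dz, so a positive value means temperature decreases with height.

Γ = −ΔT/Δz = (15.7 − (-4.82)) / (4400 − 2600) m
  = 20.52°C / 1.8 km = 11.4°C/km

11.4°C/km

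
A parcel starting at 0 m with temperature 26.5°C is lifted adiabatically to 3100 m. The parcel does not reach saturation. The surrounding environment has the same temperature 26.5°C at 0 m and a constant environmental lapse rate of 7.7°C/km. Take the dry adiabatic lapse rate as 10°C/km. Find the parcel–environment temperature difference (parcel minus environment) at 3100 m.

Parcel:
  0 → 3100 m (dry, 10°C/km): ΔT = -10 × 3.1 = -31°C → T = -4.5°C
Environment:
  0 → 3100 m (environment, 7.7°C/km): ΔT = -7.7 × 3.1 = -23.87°C → T = 2.63°C
T_parcel − T_env = -4.5 − 2.63 = -7.13°C

-7.13°C (parcel cooler than environment)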